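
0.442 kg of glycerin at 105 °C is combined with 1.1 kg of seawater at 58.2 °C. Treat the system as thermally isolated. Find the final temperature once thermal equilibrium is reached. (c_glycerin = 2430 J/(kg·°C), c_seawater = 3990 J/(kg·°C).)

Heat gained plus heat lost sum to zero:
0.442×2430×(T − 105) + 1.1×3990×(T − 58.2) = 0
5463.1 T = 368216
T ≈ 67.40 °C

T_f ≈ 67.4 °C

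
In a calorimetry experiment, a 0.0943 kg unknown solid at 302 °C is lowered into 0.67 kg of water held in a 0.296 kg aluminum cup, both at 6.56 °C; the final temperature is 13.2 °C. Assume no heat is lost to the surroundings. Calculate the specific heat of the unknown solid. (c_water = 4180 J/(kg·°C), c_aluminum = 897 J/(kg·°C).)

c ≈ 748 J/(kg·°C)

Heat gained plus heat lost sum to zero:
0.0943·c·(13.2 − 302) + 0.67·4180·(13.2 − 6.56) + 0.296·897·(13.2 − 6.56) = 0
-27.23 c = -20359
c = -20359/-27.23 ≈ 747.6 J/(kg·°C)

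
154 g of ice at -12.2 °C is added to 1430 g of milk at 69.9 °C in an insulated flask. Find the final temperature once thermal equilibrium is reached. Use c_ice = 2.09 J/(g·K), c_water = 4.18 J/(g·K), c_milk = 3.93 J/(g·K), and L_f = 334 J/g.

T_f ≈ 53.9 °C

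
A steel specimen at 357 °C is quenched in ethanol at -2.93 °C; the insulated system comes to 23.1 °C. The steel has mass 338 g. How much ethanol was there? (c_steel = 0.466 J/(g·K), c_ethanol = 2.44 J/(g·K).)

m ≈ 828 g

Heat lost by the steel = heat gained by the ethanol:
338×0.466×(357 − 23.1) = m×2.44×(23.1 − (-2.93))
63.51 m = 52592  ⇒  m ≈ 828 g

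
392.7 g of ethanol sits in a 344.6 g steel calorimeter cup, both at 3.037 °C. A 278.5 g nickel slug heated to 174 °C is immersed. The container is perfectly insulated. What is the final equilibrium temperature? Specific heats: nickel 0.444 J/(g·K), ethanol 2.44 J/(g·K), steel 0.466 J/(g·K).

T_f ≈ 20.1 °C

Net heat exchanged in the isolated system is zero:
278.5×0.444×(T − 174) + 392.7×2.44×(T − 3.037) + 344.6×0.466×(T − 3.037) = 0
(123.65 + 958.19 + 160.58) T = 123.65×174 + 958.19×3.037 + 160.58×3.037
T = 24914 / 1242.4 = 20.1 °C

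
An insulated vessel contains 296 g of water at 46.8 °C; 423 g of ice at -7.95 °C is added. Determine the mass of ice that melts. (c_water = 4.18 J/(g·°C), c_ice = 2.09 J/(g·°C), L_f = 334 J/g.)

Water can give up m c ΔT = 296·4.18·46.8 = 57905 J before reaching 0 °C.
Of that, 423·2.09·7.95 = 7028.4 J goes to bring the ice to 0 °C, leaving 50876 J.
Fully melting the ice requires m_ice L_f = 423·334 = 141282 J.
50876 J < 141282 J, so only part of the ice melts and the system sits at 0 °C.
m_melted·334 = 50876  ⇒  m_melted ≈ 152.3 g.

m_melted ≈ 152 g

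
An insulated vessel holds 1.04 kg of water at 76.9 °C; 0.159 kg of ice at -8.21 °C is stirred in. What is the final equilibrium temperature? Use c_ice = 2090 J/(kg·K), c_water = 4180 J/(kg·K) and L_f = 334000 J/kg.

Heat gained plus heat lost sum to zero:
ice -8.21→0 °C: 0.159·2090·8.21 = 2728.3
  melt ice: 0.159·334000 = 53106
  meltwater 0→T: 0.159·4180·T = 664.62 T
  water cools: 1.04·4180·(T − 76.9) = 4347.2(T − 76.9)
5011.8 T = 334300 − 55834 = 278465
T ≈ 55.56 °C (positive, so assuming full melt was valid).

T_f ≈ 55.6 °C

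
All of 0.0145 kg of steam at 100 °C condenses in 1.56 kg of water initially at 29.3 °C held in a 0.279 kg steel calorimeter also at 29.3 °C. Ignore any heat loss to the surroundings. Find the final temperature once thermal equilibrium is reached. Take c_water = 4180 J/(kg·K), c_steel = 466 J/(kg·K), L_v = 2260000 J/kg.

Heat gained plus heat lost sum to zero:
latent heat released on condensation: 0.0145×2260000 = 32770; condensate cools 100→T: 0.0145×4180×(T − 100) = 60.61(T − 100); water warms: 1.56×4180×(T − 29.3) = 6520.8(T − 29.3); steel cup: 0.279×466×(T − 29.3) = 130.01(T − 29.3)
6711.4 T = 32770 + 6061 + 194869 = 233700
T ≈ 34.82 °C, under the boiling point, so the assumption holds.

T_f ≈ 34.8 °C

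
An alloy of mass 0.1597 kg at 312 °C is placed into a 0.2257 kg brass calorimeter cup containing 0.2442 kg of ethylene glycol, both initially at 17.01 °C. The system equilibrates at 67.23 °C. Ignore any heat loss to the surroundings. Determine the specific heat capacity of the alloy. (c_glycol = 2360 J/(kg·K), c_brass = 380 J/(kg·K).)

Let T be the final temperature. ΣQ_i = 0:
0.1597×c×(67.23 − 312) + 0.2442×2360×(67.23 − 17.01) + 0.2257×380×(67.23 − 17.01) = 0
-39.09 c = -33250
c = -33250/-39.09 ≈ 850.6 J/(kg·K)

c ≈ 851 J/(kg·K)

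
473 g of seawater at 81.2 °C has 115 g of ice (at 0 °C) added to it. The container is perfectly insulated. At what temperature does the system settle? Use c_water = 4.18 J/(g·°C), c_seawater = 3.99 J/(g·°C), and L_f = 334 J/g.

Sum of m c ΔT and latent-heat terms is zero:
melt ice: 115×334 = 38410
  warm the meltwater: 480.7 T
  seawater: 1887.3(T − 81.2)
2368 T = 153246 − 38410 = 114836
T ≈ 48.50 °C (positive, so assuming full melt was valid).

T_f ≈ 48.5 °C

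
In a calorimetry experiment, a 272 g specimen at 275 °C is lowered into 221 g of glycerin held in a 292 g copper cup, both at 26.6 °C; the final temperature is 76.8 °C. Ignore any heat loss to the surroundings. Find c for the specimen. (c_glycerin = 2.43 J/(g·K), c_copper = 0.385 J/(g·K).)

Setting the total heat transfer to zero:
272·c·(76.8 − 275) + 221·2.43·(76.8 − 26.6) + 292·0.385·(76.8 − 26.6) = 0
-53910 c = -32602
c = -32602/-53910 ≈ 0.6048 J/(g·K)

c ≈ 0.605 J/(g·K)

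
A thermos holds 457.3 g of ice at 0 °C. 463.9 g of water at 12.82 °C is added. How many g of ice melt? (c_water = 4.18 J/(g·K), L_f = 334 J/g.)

Cooling the water to 0 °C releases 463.9·4.18·12.82 = 24859 J.
Fully melting the ice requires m_ice L_f = 457.3·334 = 152738 J.
Since 24859 < 152738 J, not all the ice melts; equilibrium is at 0 °C.
m_melted·334 = 24859  ⇒  m_melted ≈ 74.43 g.

m_melted ≈ 74.4 g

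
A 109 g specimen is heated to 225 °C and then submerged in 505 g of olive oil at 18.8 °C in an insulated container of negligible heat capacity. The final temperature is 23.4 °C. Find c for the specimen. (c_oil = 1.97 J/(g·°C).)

Net heat exchanged in the isolated system is zero:
109×c×(23.4 − 225) + 505×1.97×(23.4 − 18.8) = 0
-21974 c = -4576.3
c = -4576.3/-21974 ≈ 0.2083 J/(g·°C)

c ≈ 0.208 J/(g·°C)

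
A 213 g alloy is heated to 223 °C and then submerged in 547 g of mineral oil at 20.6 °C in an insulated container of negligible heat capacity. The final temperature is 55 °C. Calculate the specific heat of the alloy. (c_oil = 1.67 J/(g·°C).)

c ≈ 0.878 J/(g·°C)

Conservation of energy gives ΣQ = 0:
213×c×(55 − 223) + 547×1.67×(55 − 20.6) = 0
-35784 c = -31424
c = -31424/-35784 ≈ 0.8782 J/(g·°C)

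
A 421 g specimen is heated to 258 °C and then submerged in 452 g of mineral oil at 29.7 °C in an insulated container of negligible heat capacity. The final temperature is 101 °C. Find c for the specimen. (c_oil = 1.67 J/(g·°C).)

c ≈ 0.814 J/(g·°C)

Let T be the final temperature. ΣQ_i = 0:
421·c·(101 − 258) + 452·1.67·(101 − 29.7) = 0
-66097 c = -53820
c = -53820/-66097 ≈ 0.8143 J/(g·°C)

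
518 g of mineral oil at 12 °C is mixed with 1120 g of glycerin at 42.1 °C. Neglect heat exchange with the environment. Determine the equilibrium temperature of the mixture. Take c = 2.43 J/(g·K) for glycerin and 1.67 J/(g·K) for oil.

T_f ≈ 34.8 °C

|Q_glycerin| = |Q_oil|:
1120·2.43·(42.1 − T) = 518·1.67·(T − 12)
2721.6(42.1 − T) = 865.06(T − 12)
3586.7 T = 124960  ⇒  T ≈ 34.84 °C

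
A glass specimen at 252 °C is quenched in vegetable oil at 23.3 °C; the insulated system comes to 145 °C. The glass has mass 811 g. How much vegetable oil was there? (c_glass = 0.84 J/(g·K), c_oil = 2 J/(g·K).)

m ≈ 299 g

Taking heat into each body as positive, Σ m c ΔT = 0:
811·0.84·(145 − 252) + m·2·(145 − 23.3) = 0
243.4 m = 72893
m = 72893/243.4 ≈ 299.5 g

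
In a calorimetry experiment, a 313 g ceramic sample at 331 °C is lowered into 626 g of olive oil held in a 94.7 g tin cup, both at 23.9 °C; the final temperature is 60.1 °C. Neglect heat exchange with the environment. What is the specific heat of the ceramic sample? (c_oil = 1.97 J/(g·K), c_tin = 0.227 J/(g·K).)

c ≈ 0.536 J/(g·K)

Let T be the final temperature. ΣQ_i = 0:
313·c·(60.1 − 331) + 626·1.97·(60.1 − 23.9) + 94.7·0.227·(60.1 − 23.9) = 0
-84792 c = -45421
c = -45421/-84792 ≈ 0.5357 J/(g·K)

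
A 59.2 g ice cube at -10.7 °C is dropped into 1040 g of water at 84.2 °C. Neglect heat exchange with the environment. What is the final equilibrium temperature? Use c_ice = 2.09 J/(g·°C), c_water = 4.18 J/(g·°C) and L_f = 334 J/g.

T_f ≈ 75.1 °C

Net heat exchanged in the isolated system is zero:
ice -10.7→0 °C: 59.2×2.09×10.7 = 1323.9; latent heat to melt: 59.2×334 = 19773; meltwater 0→T: 59.2×4.18×T = 247.46 T; water: 4347.2(T − 84.2)
4594.7 T = 366034 − 21097 = 344938
T ≈ 75.07 °C (positive, so assuming full melt was valid).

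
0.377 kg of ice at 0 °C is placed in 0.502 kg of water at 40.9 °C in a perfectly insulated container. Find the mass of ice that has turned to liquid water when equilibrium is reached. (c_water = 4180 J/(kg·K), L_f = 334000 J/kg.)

Cooling the water to 0 °C releases 0.502·4180·40.9 = 85823 J.
Melting all 0.377 kg of ice would need 0.377·334000 = 125918 J.
That's not enough to melt it all — equilibrium is at 0 °C with ice remaining.
m_melted·334000 = 85823  ⇒  m_melted ≈ 0.257 kg.

m_melted ≈ 0.257 kg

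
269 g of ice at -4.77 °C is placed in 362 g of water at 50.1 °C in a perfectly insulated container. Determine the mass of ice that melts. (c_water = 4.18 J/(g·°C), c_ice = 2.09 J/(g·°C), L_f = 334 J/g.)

Heat available from the water dropping to 0 °C: 362×4.18×50.1 = 75809 J.
Of that, 269×2.09×4.77 = 2681.7 J goes to bring the ice to 0 °C, leaving 73128 J.
To melt every bit of ice: 269×334 = 89846 J.
73128 J < 89846 J, so only part of the ice melts and the system sits at 0 °C.
Mass melted = 73128/334 ≈ 218.9 g.

m_melted ≈ 219 g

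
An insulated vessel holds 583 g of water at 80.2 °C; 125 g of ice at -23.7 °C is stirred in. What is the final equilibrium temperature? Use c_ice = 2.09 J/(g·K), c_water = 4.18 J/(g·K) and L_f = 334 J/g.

T_f ≈ 49.8 °C

Setting the total heat transfer to zero:
ice -23.7→0 °C: 125·2.09·23.7 = 6191.6; melt ice: 125·334 = 41750; meltwater 0→T: 125·4.18·T = 522.5 T; water cools: 583·4.18·(T − 80.2) = 2436.9(T − 80.2)
2959.4 T = 195443 − 47942 = 147501
T ≈ 49.84 °C — above 0 °C, consistent with complete melting.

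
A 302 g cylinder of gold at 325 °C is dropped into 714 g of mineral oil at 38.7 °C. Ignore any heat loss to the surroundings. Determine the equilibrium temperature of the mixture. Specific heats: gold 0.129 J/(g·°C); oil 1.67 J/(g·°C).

Heat lost by the gold equals heat gained by the oil:
302*0.129*(325 − T) = 714*1.67*(T − 38.7)
38.96(325 − T) = 1192.4(T − 38.7)
1231.3 T = 58806  ⇒  T ≈ 47.76 °C

T_f ≈ 47.8 °C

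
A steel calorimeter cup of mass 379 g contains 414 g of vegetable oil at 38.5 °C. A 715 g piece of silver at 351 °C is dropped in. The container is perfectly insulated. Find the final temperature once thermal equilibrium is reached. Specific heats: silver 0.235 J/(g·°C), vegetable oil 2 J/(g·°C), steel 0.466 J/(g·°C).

T_f ≈ 83.3 °C

Energy conservation, ΣQ = 0:
715·0.235·(T − 351) + 414·2·(T − 38.5) + 379·0.466·(T − 38.5) = 0
168.02(T − 351) + 828(T − 38.5) + 176.61(T − 38.5) = 0
1172.6 T = 97654
T ≈ 83.28 °C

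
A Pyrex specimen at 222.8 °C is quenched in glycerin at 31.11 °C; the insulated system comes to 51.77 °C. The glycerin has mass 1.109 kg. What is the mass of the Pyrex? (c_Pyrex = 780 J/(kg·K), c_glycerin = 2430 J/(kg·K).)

Heat lost by the Pyrex = heat gained by the glycerin:
m·780·(222.8 − 51.77) = 1.109·2430·(51.77 − 31.11)
133403 m = 55676  ⇒  m ≈ 0.4174 kg

m ≈ 0.417 kg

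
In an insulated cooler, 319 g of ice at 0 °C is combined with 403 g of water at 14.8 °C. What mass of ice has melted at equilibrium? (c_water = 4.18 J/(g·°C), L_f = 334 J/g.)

Cooling the water to 0 °C releases 403·4.18·14.8 = 24931 J.
Fully melting the ice requires m_ice L_f = 319·334 = 106546 J.
Since 24931 < 106546 J, not all the ice melts; equilibrium is at 0 °C.
m_melt = 24931 / L_f = 74.64 g.

m_melted ≈ 74.6 g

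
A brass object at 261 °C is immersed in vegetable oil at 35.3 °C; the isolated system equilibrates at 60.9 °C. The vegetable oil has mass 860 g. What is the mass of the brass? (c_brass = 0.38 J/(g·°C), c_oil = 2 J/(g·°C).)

|Q_brass| = |Q_oil|:
m×0.38×(261 − 60.9) = 860×2×(60.9 − 35.3)
76.04 m = 44032  ⇒  m ≈ 579.1 g

m ≈ 579 g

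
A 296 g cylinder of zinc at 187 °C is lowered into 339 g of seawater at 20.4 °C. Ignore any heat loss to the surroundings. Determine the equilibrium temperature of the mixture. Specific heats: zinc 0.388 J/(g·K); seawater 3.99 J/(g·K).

Net heat exchanged in the isolated system is zero:
296·0.388·(T − 187) + 339·3.99·(T − 20.4) = 0
114.85(T − 187) + 1352.6(T − 20.4) = 0
(114.85 + 1352.6) T = 114.85·187 + 1352.6·20.4
T ≈ 33.44 °C

T_f ≈ 33.4 °C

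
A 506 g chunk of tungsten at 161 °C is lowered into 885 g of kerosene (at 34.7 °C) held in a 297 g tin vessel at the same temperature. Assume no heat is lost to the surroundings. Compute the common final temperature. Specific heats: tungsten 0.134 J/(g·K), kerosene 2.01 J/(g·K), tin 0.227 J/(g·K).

Let T be the final temperature. ΣQ_i = 0:
506×0.134×(T − 161) + 885×2.01×(T − 34.7) + 297×0.227×(T − 34.7) = 0
(67.8 + 1778.8 + 67.42) T = 67.8×161 + 1778.8×34.7 + 67.42×34.7
T ≈ 39.17 °C

T_f ≈ 39.2 °C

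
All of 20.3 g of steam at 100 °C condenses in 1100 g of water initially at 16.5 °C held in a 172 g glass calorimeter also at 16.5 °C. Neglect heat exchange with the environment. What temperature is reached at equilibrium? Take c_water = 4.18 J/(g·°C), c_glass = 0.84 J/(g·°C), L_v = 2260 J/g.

Conservation of energy gives ΣQ = 0:
latent heat released on condensation: 20.3·2260 = 45878; condensed water 100 °C→T: 84.85(T − 100); water warms: 1100·4.18·(T − 16.5) = 4598(T − 16.5); cup: 144.48(T − 16.5)
4827.3 T = 45878 + 8485.4 + 78251 = 132614
T ≈ 27.47 °C — below 100 °C, confirming all the steam condensed.

T_f ≈ 27.5 °C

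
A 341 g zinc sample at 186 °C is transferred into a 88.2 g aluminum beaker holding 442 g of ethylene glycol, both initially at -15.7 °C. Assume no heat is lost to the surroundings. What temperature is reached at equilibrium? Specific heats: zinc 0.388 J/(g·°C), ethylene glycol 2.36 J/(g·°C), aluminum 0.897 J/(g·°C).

T_f ≈ 5.6 °C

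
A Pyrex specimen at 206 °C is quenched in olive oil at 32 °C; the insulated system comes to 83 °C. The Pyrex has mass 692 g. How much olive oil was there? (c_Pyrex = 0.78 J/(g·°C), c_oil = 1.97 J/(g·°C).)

|Q_Pyrex| = |Q_oil|:
692·0.78·(206 − 83) = m·1.97·(83 − 32)
100.47 m = 66390  ⇒  m ≈ 660.8 g

m ≈ 661 g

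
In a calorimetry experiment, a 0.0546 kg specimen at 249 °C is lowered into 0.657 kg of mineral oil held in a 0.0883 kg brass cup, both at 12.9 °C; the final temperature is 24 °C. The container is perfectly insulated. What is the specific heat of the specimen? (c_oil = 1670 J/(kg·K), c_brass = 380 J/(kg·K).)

c ≈ 1020 J/(kg·K)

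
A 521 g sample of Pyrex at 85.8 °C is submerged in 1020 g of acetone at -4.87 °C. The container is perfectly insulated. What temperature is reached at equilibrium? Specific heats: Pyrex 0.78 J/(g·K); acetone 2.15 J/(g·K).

T_f ≈ 9.3 °C

Conservation of energy gives ΣQ = 0:
521*0.78*(T − 85.8) + 1020*2.15*(T − (-4.87)) = 0
406.38(T − 85.8) + 2193(T − (-4.87)) = 0
2599.4 T = 24187
T = 24187/2599.4 ≈ 9.31 °C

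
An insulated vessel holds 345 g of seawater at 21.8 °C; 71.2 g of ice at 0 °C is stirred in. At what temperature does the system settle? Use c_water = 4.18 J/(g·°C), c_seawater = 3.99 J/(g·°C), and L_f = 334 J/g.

T_f ≈ 3.7 °C

Setting the total heat transfer to zero:
melt ice: 71.2·334 = 23781
  meltwater 0→T: 71.2·4.18·T = 297.62 T
  seawater cools: 345·3.99·(T − 21.8) = 1376.6(T − 21.8)
1674.2 T = 30009 − 23781 = 6228
T ≈ 3.72 °C. Since T > 0 °C, the all-ice-melts assumption holds.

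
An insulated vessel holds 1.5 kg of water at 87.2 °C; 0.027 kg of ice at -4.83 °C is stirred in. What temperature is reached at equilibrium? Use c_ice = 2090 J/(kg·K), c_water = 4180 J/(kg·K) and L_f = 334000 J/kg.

T_f ≈ 84.2 °C

Sum of m c ΔT and latent-heat terms is zero:
ice -4.83→0 °C: 0.027×2090×4.83 = 272.56; fusion: m_ice L_f = 0.027×334000 = 9018; warm the meltwater: 112.86 T; water cools: 1.5×4180×(T − 87.2) = 6270(T − 87.2)
6382.9 T = 546744 − 9290.6 = 537453
T ≈ 84.20 °C (positive, so assuming full melt was valid).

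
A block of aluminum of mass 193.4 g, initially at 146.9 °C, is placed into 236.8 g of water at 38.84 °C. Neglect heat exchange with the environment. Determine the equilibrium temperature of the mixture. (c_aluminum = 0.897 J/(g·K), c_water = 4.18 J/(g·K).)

T_f ≈ 55.0 °C

Heat lost by the aluminum equals heat gained by the water:
193.4·0.897·(146.9 − T) = 236.8·4.18·(T − 38.84)
173.48(146.9 − T) = 989.82(T − 38.84)
1163.3 T = 63929  ⇒  T ≈ 54.95 °C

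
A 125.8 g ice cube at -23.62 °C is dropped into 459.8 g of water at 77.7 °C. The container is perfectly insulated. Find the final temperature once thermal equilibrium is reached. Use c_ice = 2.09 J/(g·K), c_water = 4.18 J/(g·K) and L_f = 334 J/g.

T_f ≈ 41.3 °C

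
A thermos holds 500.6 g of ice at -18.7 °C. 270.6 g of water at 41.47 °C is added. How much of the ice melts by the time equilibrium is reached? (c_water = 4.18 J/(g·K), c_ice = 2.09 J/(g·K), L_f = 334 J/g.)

Water can give up m c ΔT = 270.6×4.18×41.47 = 46907 J before reaching 0 °C.
Of that, 500.6×2.09×18.7 = 19565 J goes to bring the ice to 0 °C, leaving 27342 J.
Melting all 500.6 g of ice would need 500.6×334 = 167200 J.
Since 27342 < 167200 J, not all the ice melts; equilibrium is at 0 °C.
Mass melted = 27342/334 ≈ 81.86 g.

m_melted ≈ 81.9 g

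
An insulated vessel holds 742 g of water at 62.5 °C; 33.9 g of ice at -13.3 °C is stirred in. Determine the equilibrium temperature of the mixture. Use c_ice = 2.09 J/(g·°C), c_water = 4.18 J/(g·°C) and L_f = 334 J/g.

Energy balance with sensible and latent terms:
warm ice to 0 °C: 33.9·2.09·(0 − (-13.3)) = 942.32
  melt ice: 33.9·334 = 11323
  warm the meltwater: 141.7 T
  water cools: 742·4.18·(T − 62.5) = 3101.6(T − 62.5)
3243.3 T = 193848 − 12265 = 181583
T ≈ 55.99 °C (positive, so assuming full melt was valid).

T_f ≈ 56.0 °C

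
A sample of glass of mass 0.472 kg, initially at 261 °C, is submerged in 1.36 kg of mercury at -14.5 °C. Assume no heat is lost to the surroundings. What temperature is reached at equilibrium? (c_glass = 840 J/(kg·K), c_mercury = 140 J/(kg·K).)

T_f is the heat-capacity-weighted average of the initial temperatures:
T_f = (396.48*261 + 190.4*(-14.5)) / (396.48 + 190.4)
    = 100720 / 586.88 ≈ 171.62 °C

T_f ≈ 171.6 °C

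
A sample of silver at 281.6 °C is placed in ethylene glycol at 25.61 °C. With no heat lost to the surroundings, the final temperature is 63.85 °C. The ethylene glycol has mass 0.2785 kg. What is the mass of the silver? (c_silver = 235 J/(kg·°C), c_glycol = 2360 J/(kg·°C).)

m ≈ 0.491 kg

Heat lost by the silver = heat gained by the glycol:
m×235×(281.6 − 63.85) = 0.2785×2360×(63.85 − 25.61)
51171 m = 25134  ⇒  m ≈ 0.4912 kg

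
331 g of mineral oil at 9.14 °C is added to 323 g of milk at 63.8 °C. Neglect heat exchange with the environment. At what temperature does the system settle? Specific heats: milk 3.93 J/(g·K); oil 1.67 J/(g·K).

Setting the total heat transfer to zero:
323*3.93*(T − 63.8) + 331*1.67*(T − 9.14) = 0
(1269.4 + 552.77) T = 1269.4*63.8 + 552.77*9.14
T ≈ 47.22 °C

T_f ≈ 47.2 °C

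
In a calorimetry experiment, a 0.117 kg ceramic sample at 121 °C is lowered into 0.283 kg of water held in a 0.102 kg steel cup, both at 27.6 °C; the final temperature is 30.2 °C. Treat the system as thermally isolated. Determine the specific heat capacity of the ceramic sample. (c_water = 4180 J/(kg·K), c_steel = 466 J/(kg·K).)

Net heat exchanged in the isolated system is zero:
0.117×c×(30.2 − 121) + 0.283×4180×(30.2 − 27.6) + 0.102×466×(30.2 − 27.6) = 0
-10.62 c = -3199.2
c = -3199.2/-10.62 ≈ 301.1 J/(kg·K)

c ≈ 301 J/(kg·K)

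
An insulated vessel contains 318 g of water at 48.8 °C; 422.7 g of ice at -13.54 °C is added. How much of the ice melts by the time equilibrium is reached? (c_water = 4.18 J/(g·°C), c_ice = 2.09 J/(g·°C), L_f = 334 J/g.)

m_melted ≈ 158 g

Water can give up m c ΔT = 318×4.18×48.8 = 64867 J before reaching 0 °C.
Warming the ice to 0 °C takes 422.7×2.09×13.54 = 11962 J, leaving 52905 J for melting.
To melt every bit of ice: 422.7×334 = 141182 J.
That's not enough to melt it all — equilibrium is at 0 °C with ice remaining.
Mass melted = 52905/334 ≈ 158.4 g.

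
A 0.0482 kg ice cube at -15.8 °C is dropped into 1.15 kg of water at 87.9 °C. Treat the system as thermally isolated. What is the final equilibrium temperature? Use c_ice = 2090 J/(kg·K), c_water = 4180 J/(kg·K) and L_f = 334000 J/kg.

Net heat exchanged in the isolated system is zero:
warm ice to 0 °C: 0.0482·2090·(0 − (-15.8)) = 1591.7; fusion: m_ice L_f = 0.0482·334000 = 16099; meltwater 0→T: 0.0482·4180·T = 201.48 T; water cools: 1.15·4180·(T − 87.9) = 4807(T − 87.9)
5008.5 T = 422535 − 17690 = 404845
T ≈ 80.83 °C. Since T > 0 °C, the all-ice-melts assumption holds.

T_f ≈ 80.8 °C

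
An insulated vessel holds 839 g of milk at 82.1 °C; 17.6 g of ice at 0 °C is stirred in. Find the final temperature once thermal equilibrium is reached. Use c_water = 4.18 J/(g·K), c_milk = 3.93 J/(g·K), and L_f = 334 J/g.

T_f ≈ 78.6 °C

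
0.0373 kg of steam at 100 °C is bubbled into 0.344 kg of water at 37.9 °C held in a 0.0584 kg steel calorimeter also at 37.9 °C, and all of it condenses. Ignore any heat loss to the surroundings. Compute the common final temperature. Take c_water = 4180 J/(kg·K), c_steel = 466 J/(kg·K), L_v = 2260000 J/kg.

Heat gained plus heat lost sum to zero:
steam→water at 100 °C releases m L_v = 0.0373×2260000 = 84298
  condensed water 100 °C→T: 155.91(T − 100)
  original water: 1437.9(T − 37.9)
  steel cup: 0.0584×466×(T − 37.9) = 27.21(T − 37.9)
1621 T = 84298 + 15591 + 55529 = 155418
T ≈ 95.87 °C, under the boiling point, so the assumption holds.

T_f ≈ 95.9 °C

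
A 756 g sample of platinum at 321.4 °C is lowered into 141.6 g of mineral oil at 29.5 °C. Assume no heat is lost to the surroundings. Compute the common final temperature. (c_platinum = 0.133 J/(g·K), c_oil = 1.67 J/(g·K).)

T_f = Σ m_i c_i T_i / Σ m_i c_i:
T_f = (100.55×321.4 + 236.47×29.5) / (100.55 + 236.47)
    = 39292 / 337.02 ≈ 116.59 °C

T_f ≈ 116.6 °C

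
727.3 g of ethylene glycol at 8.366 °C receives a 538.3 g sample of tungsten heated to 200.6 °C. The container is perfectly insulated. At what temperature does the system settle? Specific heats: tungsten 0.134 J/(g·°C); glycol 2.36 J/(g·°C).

Setting the total heat transfer to zero:
538.3*0.134*(T − 200.6) + 727.3*2.36*(T − 8.366) = 0
1788.6 T = 28829
T = 28829/1788.6 ≈ 16.12 °C

T_f ≈ 16.1 °C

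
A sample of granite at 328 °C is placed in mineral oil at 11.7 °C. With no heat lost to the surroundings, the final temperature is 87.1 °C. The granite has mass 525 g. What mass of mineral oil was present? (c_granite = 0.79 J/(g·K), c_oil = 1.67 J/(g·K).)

m ≈ 793 g

|Q_granite| = |Q_oil|:
525×0.79×(328 − 87.1) = m×1.67×(87.1 − 11.7)
125.92 m = 99913  ⇒  m ≈ 793.5 g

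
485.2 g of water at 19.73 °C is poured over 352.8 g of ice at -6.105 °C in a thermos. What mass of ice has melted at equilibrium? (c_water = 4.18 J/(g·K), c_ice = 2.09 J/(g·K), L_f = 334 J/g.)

m_melted ≈ 106 g

Cooling the water to 0 °C releases 485.2·4.18·19.73 = 40015 J.
Of that, 352.8·2.09·6.105 = 4501.5 J goes to bring the ice to 0 °C, leaving 35514 J.
Melting all 352.8 g of ice would need 352.8·334 = 117835 J.
That's not enough to melt it all — equilibrium is at 0 °C with ice remaining.
Mass melted = 35514/334 ≈ 106.3 g.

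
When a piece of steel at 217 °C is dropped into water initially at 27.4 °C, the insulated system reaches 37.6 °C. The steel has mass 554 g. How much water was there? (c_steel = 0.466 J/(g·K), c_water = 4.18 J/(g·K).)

m ≈ 1090 g

Taking heat into each body as positive, Σ m c ΔT = 0:
554×0.466×(37.6 − 217) + m×4.18×(37.6 − 27.4) = 0
42.64 m = 46315
m = 46315/42.64 ≈ 1086 g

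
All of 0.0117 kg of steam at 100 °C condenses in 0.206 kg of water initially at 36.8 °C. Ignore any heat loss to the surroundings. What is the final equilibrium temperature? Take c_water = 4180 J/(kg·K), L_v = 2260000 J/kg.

T_f ≈ 69.3 °C

Energy conservation, ΣQ = 0:
latent heat released on condensation: 0.0117×2260000 = 26442; condensed water 100 °C→T: 48.91(T − 100); original water: 861.08(T − 36.8)
909.99 T = 26442 + 4890.6 + 31688 = 63020
T ≈ 69.25 °C (< 100 °C, so full condensation is consistent).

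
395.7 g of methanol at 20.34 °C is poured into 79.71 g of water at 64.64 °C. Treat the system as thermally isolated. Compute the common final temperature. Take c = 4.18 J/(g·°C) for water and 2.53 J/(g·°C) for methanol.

Heat gained plus heat lost sum to zero:
79.71·4.18·(T − 64.64) + 395.7·2.53·(T − 20.34) = 0
1334.3 T = 41900
T ≈ 31.40 °C

T_f ≈ 31.4 °C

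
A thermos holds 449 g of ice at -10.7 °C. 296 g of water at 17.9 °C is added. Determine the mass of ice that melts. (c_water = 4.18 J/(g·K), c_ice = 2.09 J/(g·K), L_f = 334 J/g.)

Cooling the water to 0 °C releases 296·4.18·17.9 = 22147 J.
Of that, 449·2.09·10.7 = 10041 J goes to bring the ice to 0 °C, leaving 12106 J.
Melting all 449 g of ice would need 449·334 = 149966 J.
That's not enough to melt it all — equilibrium is at 0 °C with ice remaining.
m_melted·334 = 12106  ⇒  m_melted ≈ 36.25 g.

m_melted ≈ 36.2 g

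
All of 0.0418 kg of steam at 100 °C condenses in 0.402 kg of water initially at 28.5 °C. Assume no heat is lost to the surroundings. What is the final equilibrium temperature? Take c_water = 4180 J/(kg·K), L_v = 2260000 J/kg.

Energy balance with sensible and latent terms:
latent heat released on condensation: 0.0418·2260000 = 94468; condensate cools 100→T: 0.0418·4180·(T − 100) = 174.72(T − 100); original water: 1680.4(T − 28.5)
1855.1 T = 94468 + 17472 + 47890 = 159831
T ≈ 86.16 °C, under the boiling point, so the assumption holds.

T_f ≈ 86.2 °C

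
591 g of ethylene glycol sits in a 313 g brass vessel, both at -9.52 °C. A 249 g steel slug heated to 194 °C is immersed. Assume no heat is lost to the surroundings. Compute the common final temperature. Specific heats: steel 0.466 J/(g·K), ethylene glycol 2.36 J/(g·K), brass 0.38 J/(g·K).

Let T be the final temperature. ΣQ_i = 0:
249×0.466×(T − 194) + 591×2.36×(T − (-9.52)) + 313×0.38×(T − (-9.52)) = 0
116.03(T − 194) + 1394.8(T − (-9.52)) + 118.94(T − (-9.52)) = 0
(116.03 + 1394.8 + 118.94) T = 116.03×194 + 1394.8×(-9.52) + 118.94×(-9.52)
T ≈ 4.97 °C

T_f ≈ 5.0 °C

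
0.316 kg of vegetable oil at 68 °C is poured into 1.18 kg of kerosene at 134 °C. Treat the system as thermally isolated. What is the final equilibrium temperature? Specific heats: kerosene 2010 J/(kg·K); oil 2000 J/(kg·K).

Net heat exchanged in the isolated system is zero:
1.18×2010×(T − 134) + 0.316×2000×(T − 68) = 0
2371.8(T − 134) + 632(T − 68) = 0
3003.8 T = 360797
T ≈ 120.11 °C

T_f ≈ 120.1 °C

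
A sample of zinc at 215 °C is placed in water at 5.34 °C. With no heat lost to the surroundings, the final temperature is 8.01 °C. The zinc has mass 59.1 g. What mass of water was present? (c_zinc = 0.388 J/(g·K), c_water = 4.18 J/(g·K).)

m ≈ 425 g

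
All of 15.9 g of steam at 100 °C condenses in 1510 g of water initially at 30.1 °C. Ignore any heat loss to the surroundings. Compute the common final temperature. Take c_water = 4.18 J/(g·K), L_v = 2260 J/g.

T_f ≈ 36.5 °C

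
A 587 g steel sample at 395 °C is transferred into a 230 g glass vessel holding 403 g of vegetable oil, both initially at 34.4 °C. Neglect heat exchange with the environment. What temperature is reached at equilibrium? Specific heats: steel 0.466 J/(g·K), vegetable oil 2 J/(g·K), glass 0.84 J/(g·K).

T_f = Σ m_i c_i T_i / Σ m_i c_i:
T_f = (273.54*395 + 806*34.4 + 193.2*34.4) / (273.54 + 806 + 193.2)
    = 142422 / 1272.7 ≈ 111.90 °C

T_f ≈ 111.9 °C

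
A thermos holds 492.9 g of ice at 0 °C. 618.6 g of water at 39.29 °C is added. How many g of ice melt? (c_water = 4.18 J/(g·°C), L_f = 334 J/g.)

Cooling the water to 0 °C releases 618.6·4.18·39.29 = 101594 J.
Fully melting the ice requires m_ice L_f = 492.9·334 = 164629 J.
101594 J < 164629 J, so only part of the ice melts and the system sits at 0 °C.
m_melted·334 = 101594  ⇒  m_melted ≈ 304.2 g.

m_melted ≈ 304 g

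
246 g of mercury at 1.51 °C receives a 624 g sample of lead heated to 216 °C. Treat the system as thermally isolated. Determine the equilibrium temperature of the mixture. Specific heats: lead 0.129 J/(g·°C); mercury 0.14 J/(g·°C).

T_f ≈ 151.7 °C

Energy conservation, ΣQ = 0:
624×0.129×(T − 216) + 246×0.14×(T − 1.51) = 0
114.94 T = 17439
T = 17439 / 114.94 = 152 °C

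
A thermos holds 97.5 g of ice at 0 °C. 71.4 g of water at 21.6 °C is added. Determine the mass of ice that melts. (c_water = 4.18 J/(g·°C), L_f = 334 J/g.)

Heat available from the water dropping to 0 °C: 71.4×4.18×21.6 = 6446.6 J.
Fully melting the ice requires m_ice L_f = 97.5×334 = 32565 J.
6446.6 J < 32565 J, so only part of the ice melts and the system sits at 0 °C.
m_melt = 6446.6 / L_f = 19.3 g.

m_melted ≈ 19.3 g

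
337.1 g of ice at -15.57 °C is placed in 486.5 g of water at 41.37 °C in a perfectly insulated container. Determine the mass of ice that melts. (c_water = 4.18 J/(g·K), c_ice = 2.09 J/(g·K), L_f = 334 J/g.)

Water can give up m c ΔT = 486.5·4.18·41.37 = 84129 J before reaching 0 °C.
Of that, 337.1·2.09·15.57 = 10970 J goes to bring the ice to 0 °C, leaving 73159 J.
Melting all 337.1 g of ice would need 337.1·334 = 112591 J.
That's not enough to melt it all — equilibrium is at 0 °C with ice remaining.
Mass melted = 73159/334 ≈ 219 g.

m_melted ≈ 219 g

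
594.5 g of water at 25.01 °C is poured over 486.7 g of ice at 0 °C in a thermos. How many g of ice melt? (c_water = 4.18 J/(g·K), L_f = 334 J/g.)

m_melted ≈ 186 g

Cooling the water to 0 °C releases 594.5×4.18×25.01 = 62150 J.
Fully melting the ice requires m_ice L_f = 486.7×334 = 162558 J.
62150 J < 162558 J, so only part of the ice melts and the system sits at 0 °C.
m_melt = 62150 / L_f = 186.1 g.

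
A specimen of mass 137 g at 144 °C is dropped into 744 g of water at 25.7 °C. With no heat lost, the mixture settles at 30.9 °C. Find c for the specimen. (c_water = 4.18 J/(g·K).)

c ≈ 1.04 J/(g·K)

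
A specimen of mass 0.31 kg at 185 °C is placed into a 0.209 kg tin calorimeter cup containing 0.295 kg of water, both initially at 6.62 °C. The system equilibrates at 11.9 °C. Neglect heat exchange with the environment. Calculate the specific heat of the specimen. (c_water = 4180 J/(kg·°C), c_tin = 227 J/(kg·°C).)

Taking heat into each body as positive, Σ m c ΔT = 0:
0.31×c×(11.9 − 185) + 0.295×4180×(11.9 − 6.62) + 0.209×227×(11.9 − 6.62) = 0
-53.66 c = -6761.3
c = -6761.3/-53.66 ≈ 126 J/(kg·°C)

c ≈ 126 J/(kg·°C)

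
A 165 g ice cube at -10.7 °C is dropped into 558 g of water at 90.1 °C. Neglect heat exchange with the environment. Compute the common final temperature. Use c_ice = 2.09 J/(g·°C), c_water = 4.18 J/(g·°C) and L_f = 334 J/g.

Energy balance with sensible and latent terms:
ice -10.7→0 °C: 165·2.09·10.7 = 3689.9
  fusion: m_ice L_f = 165·334 = 55110
  meltwater 0→T: 165·4.18·T = 689.7 T
  water: 2332.4(T − 90.1)
3022.1 T = 210153 − 58800 = 151353
T ≈ 50.08 °C (positive, so assuming full melt was valid).

T_f ≈ 50.1 °C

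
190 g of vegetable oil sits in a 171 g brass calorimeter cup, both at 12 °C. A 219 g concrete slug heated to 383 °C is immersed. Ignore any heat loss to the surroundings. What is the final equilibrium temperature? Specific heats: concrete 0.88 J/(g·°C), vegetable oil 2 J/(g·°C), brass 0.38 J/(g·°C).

T_f ≈ 124.1 °C

Taking heat into each body as positive, Σ m c ΔT = 0:
219×0.88×(T − 383) + 190×2×(T − 12) + 171×0.38×(T − 12) = 0
192.72(T − 383) + 380(T − 12) + 64.98(T − 12) = 0
(192.72 + 380 + 64.98) T = 192.72×383 + 380×12 + 64.98×12
T = 79152 / 637.7 = 124 °C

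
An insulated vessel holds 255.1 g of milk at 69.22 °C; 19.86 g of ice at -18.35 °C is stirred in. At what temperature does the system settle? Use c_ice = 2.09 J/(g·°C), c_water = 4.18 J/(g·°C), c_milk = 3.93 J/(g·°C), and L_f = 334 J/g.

Setting the total heat transfer to zero:
warm ice to 0 °C: 19.86×2.09×(0 − (-18.35)) = 761.66
  fusion: m_ice L_f = 19.86×334 = 6633.2
  meltwater 0→T: 19.86×4.18×T = 83.01 T
  milk cools: 255.1×3.93×(T − 69.22) = 1002.5(T − 69.22)
1085.6 T = 69396 − 7394.9 = 62001
T ≈ 57.11 °C — above 0 °C, consistent with complete melting.

T_f ≈ 57.1 °C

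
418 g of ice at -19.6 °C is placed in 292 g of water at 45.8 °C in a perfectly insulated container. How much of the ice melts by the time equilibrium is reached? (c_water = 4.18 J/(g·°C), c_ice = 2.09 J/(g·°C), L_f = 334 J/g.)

Heat available from the water dropping to 0 °C: 292·4.18·45.8 = 55902 J.
Of that, 418·2.09·19.6 = 17123 J goes to bring the ice to 0 °C, leaving 38779 J.
To melt every bit of ice: 418·334 = 139612 J.
38779 J < 139612 J, so only part of the ice melts and the system sits at 0 °C.
m_melt = 38779 / L_f = 116.1 g.

m_melted ≈ 116 g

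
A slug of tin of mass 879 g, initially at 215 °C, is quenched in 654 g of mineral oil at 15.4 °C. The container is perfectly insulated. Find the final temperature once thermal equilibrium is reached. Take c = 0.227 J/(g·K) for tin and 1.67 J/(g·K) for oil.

|Q_tin| = |Q_oil|:
879·0.227·(215 − T) = 654·1.67·(T − 15.4)
199.53(215 − T) = 1092.2(T − 15.4)
1291.7 T = 59719  ⇒  T ≈ 46.23 °C

T_f ≈ 46.2 °C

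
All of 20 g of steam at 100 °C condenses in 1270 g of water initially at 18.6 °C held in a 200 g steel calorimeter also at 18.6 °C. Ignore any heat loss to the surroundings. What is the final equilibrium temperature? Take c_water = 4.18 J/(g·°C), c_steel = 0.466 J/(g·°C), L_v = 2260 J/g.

Setting the total heat transfer to zero:
steam→water at 100 °C releases m L_v = 20×2260 = 45200
  condensate cools 100→T: 20×4.18×(T − 100) = 83.6(T − 100)
  original water: 5308.6(T − 18.6)
  steel cup: 200×0.466×(T − 18.6) = 93.2(T − 18.6)
5485.4 T = 45200 + 8360 + 100473 = 154033
T ≈ 28.08 °C (< 100 °C, so full condensation is consistent).

T_f ≈ 28.1 °C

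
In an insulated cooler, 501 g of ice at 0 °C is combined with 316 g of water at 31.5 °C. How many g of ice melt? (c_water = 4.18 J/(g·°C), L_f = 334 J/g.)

Cooling the water to 0 °C releases 316×4.18×31.5 = 41608 J.
Melting all 501 g of ice would need 501×334 = 167334 J.
That's not enough to melt it all — equilibrium is at 0 °C with ice remaining.
m_melt = 41608 / L_f = 124.6 g.

m_melted ≈ 125 g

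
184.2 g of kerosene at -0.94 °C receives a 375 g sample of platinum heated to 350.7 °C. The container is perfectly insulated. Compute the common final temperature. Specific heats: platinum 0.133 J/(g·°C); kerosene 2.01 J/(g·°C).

|Q_platinum| = |Q_kerosene|:
375×0.133×(350.7 − T) = 184.2×2.01×(T − (-0.94))
49.88(350.7 − T) = 370.24(T − (-0.94))
420.12 T = 17143  ⇒  T ≈ 40.81 °C

T_f ≈ 40.8 °C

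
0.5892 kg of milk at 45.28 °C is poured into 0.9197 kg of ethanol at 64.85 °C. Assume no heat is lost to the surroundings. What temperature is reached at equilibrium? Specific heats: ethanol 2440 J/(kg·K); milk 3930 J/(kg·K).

Taking heat into each body as positive, Σ m c ΔT = 0:
0.9197*2440*(T − 64.85) + 0.5892*3930*(T − 45.28) = 0
2244.1(T − 64.85) + 2315.6(T − 45.28) = 0
4559.6 T = 250376
T ≈ 54.91 °C

T_f ≈ 54.9 °C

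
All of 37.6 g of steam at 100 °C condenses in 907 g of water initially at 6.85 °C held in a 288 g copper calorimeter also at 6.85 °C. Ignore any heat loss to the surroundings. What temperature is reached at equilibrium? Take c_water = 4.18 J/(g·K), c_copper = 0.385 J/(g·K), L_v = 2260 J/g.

T_f ≈ 31.4 °C

Let T be the final temperature. ΣQ_i = 0:
condense steam: −37.6·2260 = −84976
  condensate cools 100→T: 37.6·4.18·(T − 100) = 157.17(T − 100)
  water warms: 907·4.18·(T − 6.85) = 3791.3(T − 6.85)
  cup: 110.88(T − 6.85)
4059.3 T = 84976 + 15717 + 26730 = 127422
T ≈ 31.39 °C — below 100 °C, confirming all the steam condensed.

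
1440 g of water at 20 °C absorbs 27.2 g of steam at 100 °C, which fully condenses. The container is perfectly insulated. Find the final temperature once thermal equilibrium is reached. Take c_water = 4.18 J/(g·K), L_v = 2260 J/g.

Let T be the final temperature. ΣQ_i = 0:
latent heat released on condensation: 27.2·2260 = 61472; condensate cools 100→T: 27.2·4.18·(T − 100) = 113.7(T − 100); original water: 6019.2(T − 20)
6132.9 T = 61472 + 11370 + 120384 = 193226
T ≈ 31.51 °C (< 100 °C, so full condensation is consistent).

T_f ≈ 31.5 °C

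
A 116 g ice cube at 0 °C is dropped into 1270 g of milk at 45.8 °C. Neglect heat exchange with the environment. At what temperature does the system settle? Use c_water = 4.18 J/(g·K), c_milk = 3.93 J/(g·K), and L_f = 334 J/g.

T_f ≈ 34.7 °C

Setting the total heat transfer to zero:
fusion: m_ice L_f = 116·334 = 38744; warm the meltwater: 484.88 T; milk: 4991.1(T − 45.8)
5476 T = 228592 − 38744 = 189848
T ≈ 34.67 °C (positive, so assuming full melt was valid).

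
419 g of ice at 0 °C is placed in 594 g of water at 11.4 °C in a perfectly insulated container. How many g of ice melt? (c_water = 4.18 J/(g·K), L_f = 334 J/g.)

m_melted ≈ 84.7 g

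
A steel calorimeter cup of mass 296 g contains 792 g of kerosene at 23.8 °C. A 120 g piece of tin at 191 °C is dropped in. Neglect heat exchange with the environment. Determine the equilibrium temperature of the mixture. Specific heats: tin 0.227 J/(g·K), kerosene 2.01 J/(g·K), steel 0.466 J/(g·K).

Let T be the final temperature. ΣQ_i = 0:
120·0.227·(T − 191) + 792·2.01·(T − 23.8) + 296·0.466·(T − 23.8) = 0
27.24(T − 191) + 1591.9(T − 23.8) + 137.94(T − 23.8) = 0
(27.24 + 1591.9 + 137.94) T = 27.24·191 + 1591.9·23.8 + 137.94·23.8
T = 46373 / 1757.1 = 26.4 °C

T_f ≈ 26.4 °C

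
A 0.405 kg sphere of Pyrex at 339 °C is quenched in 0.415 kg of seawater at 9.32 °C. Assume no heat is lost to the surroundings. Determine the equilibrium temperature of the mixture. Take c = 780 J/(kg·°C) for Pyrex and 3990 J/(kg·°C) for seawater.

Heat lost by the Pyrex equals heat gained by the seawater:
0.405*780*(339 − T) = 0.415*3990*(T − 9.32)
315.9(339 − T) = 1655.8(T − 9.32)
1971.8 T = 122523  ⇒  T ≈ 62.14 °C

T_f ≈ 62.1 °C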